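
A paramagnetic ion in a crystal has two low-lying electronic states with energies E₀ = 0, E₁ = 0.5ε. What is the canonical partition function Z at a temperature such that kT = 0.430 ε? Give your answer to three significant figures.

Eᵢ/kT = 0, 1.1628.
Z = Σ e^(−Eᵢ/kT) = e^(−0) + e^(−1.1628) = 1.0000 + 0.31261 = 1.3126.

Z = 1.31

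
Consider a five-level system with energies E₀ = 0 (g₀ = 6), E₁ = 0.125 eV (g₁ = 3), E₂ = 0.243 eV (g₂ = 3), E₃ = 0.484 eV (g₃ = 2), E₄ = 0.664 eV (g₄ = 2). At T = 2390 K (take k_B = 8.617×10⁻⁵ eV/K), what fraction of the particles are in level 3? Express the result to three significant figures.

0.0216

k_BT = 8.617×10⁻⁵ × 2390 K = 0.20595 eV.
Eᵢ/kT = 0, 0.60694, 1.1799, 2.3501, 3.2241.
Z = Σ gᵢe^(−Eᵢ/kT) = 6·e^(−0) + 3·e^(−0.60694) + 3·e^(−1.1799) + 2·e^(−2.3501) + 2·e^(−3.2241) = 6.0000 + 1.6350 + 0.92193 + 0.19072 + 0.079583 = 8.8272.
P₃ = g₃ e^(−E₃/kT) / Z = 0.19072/8.8272 = 0.0216.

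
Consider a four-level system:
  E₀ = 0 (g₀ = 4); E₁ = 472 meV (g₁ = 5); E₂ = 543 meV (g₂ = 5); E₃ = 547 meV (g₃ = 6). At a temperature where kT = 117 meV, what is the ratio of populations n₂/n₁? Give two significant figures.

0.55

n₂/n₁ = (g₂/g₁) exp[−(E₂−E₁)/kT] = (5/5) × exp(−(71 meV)/(117 meV)) = (5/5) × exp(-0.6068) = 0.55.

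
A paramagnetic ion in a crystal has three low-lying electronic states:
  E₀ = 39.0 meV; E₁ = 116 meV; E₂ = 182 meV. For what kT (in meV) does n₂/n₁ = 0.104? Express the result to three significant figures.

29.2 meV

n₂/n₁ = exp[−(E₂−E₁)/kT] = 0.104.
⇒ (E₂−E₁)/kT = ln(1/0.104) = ln(9.6154) = 2.2634.
kT = 66 meV / 2.2634 = 29.2 meV.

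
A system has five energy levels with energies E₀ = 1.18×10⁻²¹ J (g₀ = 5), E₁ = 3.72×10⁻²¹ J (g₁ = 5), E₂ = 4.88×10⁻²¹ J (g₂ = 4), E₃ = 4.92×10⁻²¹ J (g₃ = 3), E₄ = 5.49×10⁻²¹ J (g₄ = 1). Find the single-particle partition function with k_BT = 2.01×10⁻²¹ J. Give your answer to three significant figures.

Eᵢ/kT = 0.58706, 1.8507, 2.4279, 2.4478, 2.7313.
Z = Σ gᵢe^(−Eᵢ/kT) = 5·e^(−0.58706) + 5·e^(−1.8507) + 4·e^(−2.4279) + 3·e^(−2.4478) + 1·e^(−2.7313) = 2.7798 + 0.78564 + 0.35289 + 0.25945 + 0.065135 = 4.2429.

Z = 4.24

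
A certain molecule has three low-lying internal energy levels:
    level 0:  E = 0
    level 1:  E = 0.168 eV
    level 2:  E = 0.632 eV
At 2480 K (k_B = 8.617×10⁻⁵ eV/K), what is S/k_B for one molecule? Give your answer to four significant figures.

k_BT = 8.617×10⁻⁵ × 2480 K = 0.213702 eV.
Eᵢ/kT = 0, 0.786141, 2.95739.
Z = Σ e^(−Eᵢ/kT) = e^(−0) + e^(−0.786141) + e^(−2.95739) = 1.00000 + 0.455600 + 0.0519543 = 1.50755.
⟨E⟩ = Σ EᵢPᵢ = 0.0725521 eV.
S/k_B = ln Z + ⟨E⟩/kT = ln(1.50755) + 0.0725521/0.213702 = 0.410486 + 0.339501 = 0.7500.

0.7500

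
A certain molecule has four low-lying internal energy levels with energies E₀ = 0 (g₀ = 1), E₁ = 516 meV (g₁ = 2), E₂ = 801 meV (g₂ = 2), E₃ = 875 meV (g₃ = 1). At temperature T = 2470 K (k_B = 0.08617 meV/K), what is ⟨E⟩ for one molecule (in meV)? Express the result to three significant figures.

k_BT = 0.08617 × 2470 K = 212.84 meV.
Eᵢ/kT = 0, 2.4244, 3.7634, 4.1111.
Z = Σ gᵢe^(−Eᵢ/kT) = 1·e^(−0) + 2·e^(−2.4244) + 2·e^(−3.7634) + 1·e^(−4.1111) = 1.0000 + 0.17706 + 0.046409 + 0.016390 = 1.2399.
⟨E⟩ = Σ Eᵢ gᵢe^(−Eᵢ/kT) / Z = (0·1.0000 + 516·0.17706 + 801·0.046409 + 875·0.016390) / 1.2399 = 115 meV.

115 meV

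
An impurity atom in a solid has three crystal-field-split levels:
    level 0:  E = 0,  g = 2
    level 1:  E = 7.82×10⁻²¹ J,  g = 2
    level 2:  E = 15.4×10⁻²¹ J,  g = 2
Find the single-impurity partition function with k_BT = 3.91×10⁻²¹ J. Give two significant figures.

Eᵢ/kT = 0, 2.000, 3.939.
Z = Σ gᵢe^(−Eᵢ/kT) = 2·e^(−0) + 2·e^(−2.000) + 2·e^(−3.939) = 2.000 + 0.2707 + 0.03894 = 2.310.

Z = 2.3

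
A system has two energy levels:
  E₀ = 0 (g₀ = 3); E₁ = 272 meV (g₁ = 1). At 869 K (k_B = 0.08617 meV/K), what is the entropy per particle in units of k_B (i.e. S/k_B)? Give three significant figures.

1.14

k_BT = 0.08617 × 869 K = 74.882 meV.
Eᵢ/kT = 0, 3.6324.
Z = Σ gᵢe^(−Eᵢ/kT) = 3·e^(−0) + 1·e^(−3.6324) = 3.0000 + 0.026453 = 3.0265.
⟨E⟩ = Σ EᵢPᵢ = 2.3774 meV.
S/k_B = ln Z + ⟨E⟩/kT = ln(3.0265) + 2.3774/74.882 = 1.1074 + 0.031749 = 1.14.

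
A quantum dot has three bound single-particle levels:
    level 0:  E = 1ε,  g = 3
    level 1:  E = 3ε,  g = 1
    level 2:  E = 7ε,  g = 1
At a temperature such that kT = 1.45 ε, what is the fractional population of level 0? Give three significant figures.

0.918

Eᵢ/kT = 0.68966, 2.0690, 4.8276.
Z = Σ gᵢe^(−Eᵢ/kT) = 3·e^(−0.68966) + 1·e^(−2.0690) + 1·e^(−4.8276) = 1.5052 + 0.12631 + 0.0080057 = 1.6395.
P₀ = g₀ e^(−E₀/kT) / Z = 1.5052/1.6395 = 0.918.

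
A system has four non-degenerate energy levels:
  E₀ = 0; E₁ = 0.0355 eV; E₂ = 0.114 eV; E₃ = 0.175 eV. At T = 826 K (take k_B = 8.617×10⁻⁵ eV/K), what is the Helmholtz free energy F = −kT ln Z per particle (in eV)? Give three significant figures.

k_BT = 8.617×10⁻⁵ × 826 K = 0.071176 eV.
Eᵢ/kT = 0, 0.49876, 1.6017, 2.4587.
Z = Σ e^(−Eᵢ/kT) = e^(−0) + e^(−0.49876) + e^(−1.6017) + e^(−2.4587) = 1.0000 + 0.60728 + 0.20155 + 0.085546 = 1.8944.
F = −kT ln Z = −0.071176 × ln(1.8944) = −0.071176 × 0.63890 = -0.0455 eV.

-0.0455 eV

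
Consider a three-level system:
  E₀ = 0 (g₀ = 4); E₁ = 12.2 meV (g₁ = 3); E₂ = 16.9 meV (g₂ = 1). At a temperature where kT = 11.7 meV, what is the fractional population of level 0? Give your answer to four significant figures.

Eᵢ/kT = 0, 1.04274, 1.44444.
Z = Σ gᵢe^(−Eᵢ/kT) = 4·e^(−0) + 3·e^(−1.04274) + 1·e^(−1.44444) = 4.00000 + 1.05746 + 0.235878 = 5.29334.
P₀ = g₀ e^(−E₀/kT) / Z = 4.00000/5.29334 = 0.7557.

0.7557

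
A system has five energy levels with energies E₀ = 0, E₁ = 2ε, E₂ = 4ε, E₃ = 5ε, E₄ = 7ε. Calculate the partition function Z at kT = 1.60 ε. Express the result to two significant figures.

Z = 1.4

Eᵢ/kT = 0, 1.250, 2.500, 3.125, 4.375.
Z = Σ e^(−Eᵢ/kT) = e^(−0) + e^(−1.250) + e^(−2.500) + e^(−3.125) + e^(−4.375) = 1.000 + 0.2865 + 0.08208 + 0.04394 + 0.01259 = 1.425.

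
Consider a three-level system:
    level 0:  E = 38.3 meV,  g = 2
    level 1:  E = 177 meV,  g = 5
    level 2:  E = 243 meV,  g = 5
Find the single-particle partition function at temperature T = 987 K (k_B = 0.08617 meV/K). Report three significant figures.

Z = 2.19

k_BT = 0.08617 × 987 K = 85.050 meV.
Eᵢ/kT = 0.45032, 2.0811, 2.8571.
Z = Σ gᵢe^(−Eᵢ/kT) = 2·e^(−0.45032) + 5·e^(−2.0811) + 5·e^(−2.8571) = 1.2748 + 0.62396 + 0.28718 = 2.1859.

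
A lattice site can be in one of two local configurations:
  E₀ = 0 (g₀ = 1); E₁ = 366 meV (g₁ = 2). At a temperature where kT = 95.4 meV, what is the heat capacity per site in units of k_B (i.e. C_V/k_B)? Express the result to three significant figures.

0.584

Eᵢ/kT = 0, 3.8365.
Z = Σ gᵢe^(−Eᵢ/kT) = 1·e^(−0) + 2·e^(−3.8365) = 1.0000 + 0.043138 = 1.0431.
⟨E⟩ = 15.136 meV, ⟨E²⟩ = 5539.8 meV².
C_V/k_B = (⟨E²⟩ − ⟨E⟩²)/(kT)² = (5539.8 − 229.10)/9101.2 = 0.584.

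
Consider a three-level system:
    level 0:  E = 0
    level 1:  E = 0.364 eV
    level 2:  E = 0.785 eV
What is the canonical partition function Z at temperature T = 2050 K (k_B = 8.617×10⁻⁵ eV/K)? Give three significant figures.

k_BT = 8.617×10⁻⁵ × 2050 K = 0.17665 eV.
Eᵢ/kT = 0, 2.0606, 4.4438.
Z = Σ e^(−Eᵢ/kT) = e^(−0) + e^(−2.0606) + e^(−4.4438) = 1.0000 + 0.12738 + 0.011751 = 1.1391.

Z = 1.14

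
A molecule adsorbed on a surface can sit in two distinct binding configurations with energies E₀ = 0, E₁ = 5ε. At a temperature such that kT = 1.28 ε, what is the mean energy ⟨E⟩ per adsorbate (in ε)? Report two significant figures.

0.099 ε

Eᵢ/kT = 0, 3.906.
Z = Σ e^(−Eᵢ/kT) = e^(−0) + e^(−3.906) = 1.000 + 0.02012 = 1.020.
⟨E⟩ = Σ Eᵢ e^(−Eᵢ/kT) / Z = (0·1.000 + 5·0.02012) / 1.020 = 0.099 ε.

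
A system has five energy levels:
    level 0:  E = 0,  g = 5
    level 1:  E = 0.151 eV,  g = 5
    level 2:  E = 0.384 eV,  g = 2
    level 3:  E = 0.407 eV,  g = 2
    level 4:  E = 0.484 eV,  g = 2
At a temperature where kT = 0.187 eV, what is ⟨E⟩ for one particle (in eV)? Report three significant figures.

0.0763 eV

Eᵢ/kT = 0, 0.80749, 2.0535, 2.1765, 2.5882.
Z = Σ gᵢe^(−Eᵢ/kT) = 5·e^(−0) + 5·e^(−0.80749) + 2·e^(−2.0535) + 2·e^(−2.1765) + 2·e^(−2.5882) = 5.0000 + 2.2299 + 0.25657 + 0.22688 + 0.15031 = 7.8637.
⟨E⟩ = Σ Eᵢ gᵢe^(−Eᵢ/kT) / Z = (0·5.0000 + 0.151·2.2299 + 0.384·0.25657 + 0.407·0.22688 + 0.484·0.15031) / 7.8637 = 0.0763 eV.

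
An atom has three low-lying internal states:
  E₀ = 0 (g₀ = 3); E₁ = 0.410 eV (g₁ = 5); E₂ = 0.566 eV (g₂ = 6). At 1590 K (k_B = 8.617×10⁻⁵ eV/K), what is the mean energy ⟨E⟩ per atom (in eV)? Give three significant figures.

k_BT = 8.617×10⁻⁵ × 1590 K = 0.13701 eV.
Eᵢ/kT = 0, 2.9925, 4.1311.
Z = Σ gᵢe^(−Eᵢ/kT) = 3·e^(−0) + 5·e^(−2.9925) + 6·e^(−4.1311) = 3.0000 + 0.25081 + 0.096391 = 3.3472.
⟨E⟩ = Σ Eᵢ gᵢe^(−Eᵢ/kT) / Z = (0·3.0000 + 0.410·0.25081 + 0.566·0.096391) / 3.3472 = 0.0470 eV.

0.0470 eV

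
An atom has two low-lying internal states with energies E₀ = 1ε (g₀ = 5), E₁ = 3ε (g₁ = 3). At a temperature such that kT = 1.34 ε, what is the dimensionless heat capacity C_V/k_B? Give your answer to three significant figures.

0.233

Eᵢ/kT = 0.74627, 2.2388.
Z = Σ gᵢe^(−Eᵢ/kT) = 5·e^(−0.74627) + 3·e^(−2.2388) = 2.3707 + 0.31976 = 2.6905.
⟨E⟩ = 1.2377 ε, ⟨E²⟩ = 1.9508 ε².
C_V/k_B = (⟨E²⟩ − ⟨E⟩²)/(kT)² = (1.9508 − 1.5319)/1.7956 = 0.233.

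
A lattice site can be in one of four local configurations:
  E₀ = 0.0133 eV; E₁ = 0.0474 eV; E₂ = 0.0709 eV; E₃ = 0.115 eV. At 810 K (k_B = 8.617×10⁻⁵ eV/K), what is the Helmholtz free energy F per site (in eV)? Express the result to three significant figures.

-0.0444 eV

k_BT = 8.617×10⁻⁵ × 810 K = 0.069798 eV.
Eᵢ/kT = 0.19055, 0.67910, 1.0158, 1.6476.
Z = Σ e^(−Eᵢ/kT) = e^(−0.19055) + e^(−0.67910) + e^(−1.0158) + e^(−1.6476) = 0.82650 + 0.50707 + 0.36211 + 0.19251 = 1.8882.
F = −kT ln Z = −0.069798 × ln(1.8882) = −0.069798 × 0.63562 = -0.0444 eV.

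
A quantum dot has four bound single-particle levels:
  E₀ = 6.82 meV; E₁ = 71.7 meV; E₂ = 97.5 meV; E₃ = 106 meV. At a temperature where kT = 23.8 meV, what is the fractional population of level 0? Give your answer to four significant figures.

0.9065

Eᵢ/kT = 0.286555, 3.01261, 4.09664, 4.45378.
Z = Σ e^(−Eᵢ/kT) = e^(−0.286555) + e^(−3.01261) + e^(−4.09664) + e^(−4.45378) = 0.750846 + 0.0491632 + 0.0166285 + 0.0116345 = 0.828272.
P₀ = e^(−E₀/kT) / Z = 0.750846/0.828272 = 0.9065.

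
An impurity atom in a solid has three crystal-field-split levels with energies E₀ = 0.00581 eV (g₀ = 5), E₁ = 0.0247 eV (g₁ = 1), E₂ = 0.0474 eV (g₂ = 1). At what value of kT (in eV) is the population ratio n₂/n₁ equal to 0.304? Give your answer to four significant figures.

n₂/n₁ = (g₂/g₁) exp[−(E₂−E₁)/kT] = 0.304.
⇒ (E₂−E₁)/kT = ln((1/1)/0.304) = ln(3.28947) = 1.19073.
kT = 0.0227 eV / 1.19073 = 0.01906 eV.

0.01906 eV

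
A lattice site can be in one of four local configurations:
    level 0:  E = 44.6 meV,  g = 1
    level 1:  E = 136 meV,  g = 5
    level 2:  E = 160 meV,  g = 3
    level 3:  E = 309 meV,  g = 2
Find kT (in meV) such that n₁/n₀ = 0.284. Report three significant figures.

n₁/n₀ = (g₁/g₀) exp[−(E₁−E₀)/kT] = 0.284.
⇒ (E₁−E₀)/kT = ln((5/1)/0.284) = ln(17.606) = 2.8682.
kT = 91.4 meV / 2.8682 = 31.9 meV.

31.9 meV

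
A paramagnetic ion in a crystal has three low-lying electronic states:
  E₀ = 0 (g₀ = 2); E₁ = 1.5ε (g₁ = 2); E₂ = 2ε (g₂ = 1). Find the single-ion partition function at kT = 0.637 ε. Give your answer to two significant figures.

Z = 2.2

Eᵢ/kT = 0, 2.355, 3.140.
Z = Σ gᵢe^(−Eᵢ/kT) = 2·e^(−0) + 2·e^(−2.355) + 1·e^(−3.140) = 2.000 + 0.1898 + 0.04328 = 2.233.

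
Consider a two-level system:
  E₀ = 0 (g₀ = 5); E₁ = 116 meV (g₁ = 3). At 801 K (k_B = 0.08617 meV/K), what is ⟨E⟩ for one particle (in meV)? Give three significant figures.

11.7 meV

k_BT = 0.08617 × 801 K = 69.022 meV.
Eᵢ/kT = 0, 1.6806.
Z = Σ gᵢe^(−Eᵢ/kT) = 5·e^(−0) + 3·e^(−1.6806) = 5.0000 + 0.55879 = 5.5588.
⟨E⟩ = Σ Eᵢ gᵢe^(−Eᵢ/kT) / Z = (0·5.0000 + 116·0.55879) / 5.5588 = 11.7 meV.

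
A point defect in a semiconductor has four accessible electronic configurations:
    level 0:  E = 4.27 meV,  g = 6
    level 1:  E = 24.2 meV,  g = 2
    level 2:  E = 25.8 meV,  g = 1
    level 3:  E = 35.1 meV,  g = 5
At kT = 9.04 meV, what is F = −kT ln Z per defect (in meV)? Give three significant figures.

-12.6 meV

Eᵢ/kT = 0.47235, 2.6770, 2.8540, 3.8827.
Z = Σ gᵢe^(−Eᵢ/kT) = 6·e^(−0.47235) + 2·e^(−2.6770) + 1·e^(−2.8540) + 5·e^(−3.8827) = 3.7412 + 0.13754 + 0.057613 + 0.10298 = 4.0393.
F = −kT ln Z = −9.04 × ln(4.0393) = −9.04 × 1.3961 = -12.6 meV.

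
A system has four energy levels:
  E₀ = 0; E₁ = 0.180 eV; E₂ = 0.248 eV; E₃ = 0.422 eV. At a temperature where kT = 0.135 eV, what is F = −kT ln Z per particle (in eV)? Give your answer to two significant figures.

-0.052 eV

Eᵢ/kT = 0, 1.333, 1.837, 3.126.
Z = Σ e^(−Eᵢ/kT) = e^(−0) + e^(−1.333) + e^(−1.837) + e^(−3.126) = 1.000 + 0.2637 + 0.1593 + 0.04389 = 1.467.
F = −kT ln Z = −0.135 × ln(1.467) = −0.135 × 0.3832 = -0.052 eV.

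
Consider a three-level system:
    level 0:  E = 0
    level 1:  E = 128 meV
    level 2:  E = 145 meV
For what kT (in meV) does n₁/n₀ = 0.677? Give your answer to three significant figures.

328 meV

n₁/n₀ = exp[−(E₁−E₀)/kT] = 0.677.
⇒ (E₁−E₀)/kT = ln(1/0.677) = ln(1.4771) = 0.39008.
kT = 128 meV / 0.39008 = 328 meV.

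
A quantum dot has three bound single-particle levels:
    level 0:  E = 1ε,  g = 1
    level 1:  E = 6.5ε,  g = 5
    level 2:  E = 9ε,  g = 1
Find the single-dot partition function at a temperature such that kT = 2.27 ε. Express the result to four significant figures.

Eᵢ/kT = 0.440529, 2.86344, 3.96476.
Z = Σ gᵢe^(−Eᵢ/kT) = 1·e^(−0.440529) + 5·e^(−2.86344) + 1·e^(−3.96476) = 0.643696 + 0.285360 + 0.0189726 = 0.948029.

Z = 0.9480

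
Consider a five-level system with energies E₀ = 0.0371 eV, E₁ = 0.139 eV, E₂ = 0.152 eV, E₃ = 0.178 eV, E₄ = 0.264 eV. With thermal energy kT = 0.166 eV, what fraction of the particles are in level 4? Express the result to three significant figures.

Eᵢ/kT = 0.22349, 0.83735, 0.91566, 1.0723, 1.5904.
Z = Σ e^(−Eᵢ/kT) = e^(−0.22349) + e^(−0.83735) + e^(−0.91566) + e^(−1.0723) + e^(−1.5904) = 0.79972 + 0.43286 + 0.40025 + 0.34222 + 0.20384 = 2.1789.
P₄ = e^(−E₄/kT) / Z = 0.20384/2.1789 = 0.0936.

0.0936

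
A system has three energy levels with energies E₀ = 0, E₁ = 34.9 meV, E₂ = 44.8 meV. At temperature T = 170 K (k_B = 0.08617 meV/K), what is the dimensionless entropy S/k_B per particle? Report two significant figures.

0.45

k_BT = 0.08617 × 170 K = 14.65 meV.
Eᵢ/kT = 0, 2.382, 3.058.
Z = Σ e^(−Eᵢ/kT) = e^(−0) + e^(−2.382) + e^(−3.058) = 1.000 + 0.09237 + 0.04698 = 1.139.
⟨E⟩ = Σ EᵢPᵢ = 4.678 meV.
S/k_B = ln Z + ⟨E⟩/kT = ln(1.139) + 4.678/14.65 = 0.1302 + 0.3193 = 0.45.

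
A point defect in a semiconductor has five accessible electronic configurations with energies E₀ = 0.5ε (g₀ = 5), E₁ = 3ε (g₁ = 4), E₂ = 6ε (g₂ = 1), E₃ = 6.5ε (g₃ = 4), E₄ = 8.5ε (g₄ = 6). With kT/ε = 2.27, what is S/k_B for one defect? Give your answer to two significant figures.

Eᵢ/kT = 0.2203, 1.322, 2.643, 2.863, 3.744.
Z = Σ gᵢe^(−Eᵢ/kT) = 5·e^(−0.2203) + 4·e^(−1.322) + 1·e^(−2.643) + 4·e^(−2.863) + 6·e^(−3.744) = 4.011 + 1.066 + 0.07115 + 0.2284 + 0.1420 = 5.519.
⟨E⟩ = Σ EᵢPᵢ = 1.508 ε.
S/k_B = ln Z + ⟨E⟩/kT = ln(5.519) + 1.508/2.27 = 1.708 + 0.6643 = 2.4.

2.4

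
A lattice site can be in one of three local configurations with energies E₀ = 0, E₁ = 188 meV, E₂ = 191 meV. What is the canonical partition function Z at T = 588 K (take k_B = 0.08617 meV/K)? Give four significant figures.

Z = 1.048

k_BT = 0.08617 × 588 K = 50.6680 meV.
Eᵢ/kT = 0, 3.71043, 3.76964.
Z = Σ e^(−Eᵢ/kT) = e^(−0) + e^(−3.71043) + e^(−3.76964) = 1.00000 + 0.0244670 + 0.0230604 = 1.04753.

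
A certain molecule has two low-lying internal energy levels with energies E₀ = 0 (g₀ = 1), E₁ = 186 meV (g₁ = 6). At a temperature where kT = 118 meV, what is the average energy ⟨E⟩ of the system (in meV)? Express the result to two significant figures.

100 meV

Eᵢ/kT = 0, 1.576.
Z = Σ gᵢe^(−Eᵢ/kT) = 1·e^(−0) + 6·e^(−1.576) = 1.000 + 1.241 = 2.241.
⟨E⟩ = Σ Eᵢ gᵢe^(−Eᵢ/kT) / Z = (0·1.000 + 186·1.241) / 2.241 = 100 meV.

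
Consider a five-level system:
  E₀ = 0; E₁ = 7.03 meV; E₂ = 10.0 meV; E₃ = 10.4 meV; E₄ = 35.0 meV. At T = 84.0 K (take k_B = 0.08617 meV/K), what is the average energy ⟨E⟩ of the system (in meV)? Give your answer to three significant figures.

4.22 meV

k_BT = 0.08617 × 84.0 K = 7.2383 meV.
Eᵢ/kT = 0, 0.97122, 1.3815, 1.4368, 4.8354.
Z = Σ e^(−Eᵢ/kT) = e^(−0) + e^(−0.97122) + e^(−1.3815) + e^(−1.4368) + e^(−4.8354) = 1.0000 + 0.37862 + 0.25120 + 0.23769 + 0.0079435 = 1.8755.
⟨E⟩ = Σ Eᵢ e^(−Eᵢ/kT) / Z = (0·1.0000 + 7.03·0.37862 + 10.0·0.25120 + 10.4·0.23769 + 35.0·0.0079435) / 1.8755 = 4.22 meV.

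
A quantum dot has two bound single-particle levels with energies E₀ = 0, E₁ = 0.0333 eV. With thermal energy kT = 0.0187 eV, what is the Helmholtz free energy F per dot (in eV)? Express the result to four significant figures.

-0.002912 eV

Eᵢ/kT = 0, 1.78075.
Z = Σ e^(−Eᵢ/kT) = e^(−0) + e^(−1.78075) = 1.00000 + 0.168512 = 1.16851.
F = −kT ln Z = −0.0187 × ln(1.16851) = −0.0187 × 0.155729 = -0.002912 eV.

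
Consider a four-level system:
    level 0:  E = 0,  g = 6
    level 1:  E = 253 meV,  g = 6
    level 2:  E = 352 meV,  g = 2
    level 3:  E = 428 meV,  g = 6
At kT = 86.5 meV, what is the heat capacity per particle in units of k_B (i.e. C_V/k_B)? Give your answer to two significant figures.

0.64

Eᵢ/kT = 0, 2.925, 4.069, 4.948.
Z = Σ gᵢe^(−Eᵢ/kT) = 6·e^(−0) + 6·e^(−2.925) + 2·e^(−4.069) + 6·e^(−4.948) = 6.000 + 0.3220 + 0.03419 + 0.04259 = 6.399.
⟨E⟩ = 17.46 meV, ⟨E²⟩ = 5102 meV².
C_V/k_B = (⟨E²⟩ − ⟨E⟩²)/(kT)² = (5102 − 304.9)/7482 = 0.64.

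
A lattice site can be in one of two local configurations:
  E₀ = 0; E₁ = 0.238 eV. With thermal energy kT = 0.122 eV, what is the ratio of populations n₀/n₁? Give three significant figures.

n₀/n₁ = exp[−(E₀−E₁)/kT] = exp(−(-0.238 eV)/(0.122 eV)) = exp(1.9508) = 7.03.

7.03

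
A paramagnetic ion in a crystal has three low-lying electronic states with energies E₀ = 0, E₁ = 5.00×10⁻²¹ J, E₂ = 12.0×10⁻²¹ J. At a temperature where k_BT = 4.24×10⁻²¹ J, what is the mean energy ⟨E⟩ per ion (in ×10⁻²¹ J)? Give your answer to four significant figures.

Eᵢ/kT = 0, 1.17925, 2.83019.
Z = Σ e^(−Eᵢ/kT) = e^(−0) + e^(−1.17925) + e^(−2.83019) = 1.00000 + 0.307509 + 0.0590016 = 1.36651.
⟨E⟩ = Σ Eᵢ e^(−Eᵢ/kT) / Z = (0·1.00000 + 5.00·0.307509 + 12.0·0.0590016) / 1.36651 = 1.643 ×10⁻²¹ J.

1.643 ×10⁻²¹ J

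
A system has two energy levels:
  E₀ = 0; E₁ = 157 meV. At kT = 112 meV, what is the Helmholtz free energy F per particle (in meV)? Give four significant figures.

-24.65 meV

Eᵢ/kT = 0, 1.40179.
Z = Σ e^(−Eᵢ/kT) = e^(−0) + e^(−1.40179) = 1.00000 + 0.246156 = 1.24616.
F = −kT ln Z = −112 × ln(1.24616) = −112 × 0.220067 = -24.65 meV.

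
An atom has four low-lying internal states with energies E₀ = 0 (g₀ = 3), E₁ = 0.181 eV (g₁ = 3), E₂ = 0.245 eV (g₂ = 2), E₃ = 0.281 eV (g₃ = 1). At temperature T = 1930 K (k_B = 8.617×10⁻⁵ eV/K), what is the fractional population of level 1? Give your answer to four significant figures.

k_BT = 8.617×10⁻⁵ × 1930 K = 0.166308 eV.
Eᵢ/kT = 0, 1.08834, 1.47317, 1.68964.
Z = Σ gᵢe^(−Eᵢ/kT) = 3·e^(−0) + 3·e^(−1.08834) + 2·e^(−1.47317) + 1·e^(−1.68964) = 3.00000 + 1.01033 + 0.458396 + 0.184586 = 4.65331.
P₁ = g₁ e^(−E₁/kT) / Z = 1.01033/4.65331 = 0.2171.

0.2171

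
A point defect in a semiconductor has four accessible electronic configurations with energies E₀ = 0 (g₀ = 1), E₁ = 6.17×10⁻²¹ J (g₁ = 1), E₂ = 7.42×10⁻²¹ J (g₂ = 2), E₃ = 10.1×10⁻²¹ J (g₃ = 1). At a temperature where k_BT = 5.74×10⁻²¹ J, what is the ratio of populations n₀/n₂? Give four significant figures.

1.821

n₀/n₂ = (g₀/g₂) exp[−(E₀−E₂)/kT] = (1/2) × exp(−(-7.42 ×10⁻²¹ J)/(5.74 ×10⁻²¹ J)) = (1/2) × exp(1.29268) = 1.821.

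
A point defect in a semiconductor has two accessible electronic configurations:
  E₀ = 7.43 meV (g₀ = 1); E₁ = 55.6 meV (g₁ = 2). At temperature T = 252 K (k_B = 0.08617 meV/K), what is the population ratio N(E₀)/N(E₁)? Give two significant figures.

k_BT = 0.08617 × 252 K = 21.71 meV.
n₀/n₁ = (g₀/g₁) exp[−(E₀−E₁)/kT] = (1/2) × exp(−(-48.17 meV)/(21.71 meV)) = (1/2) × exp(2.219) = 4.6.

4.6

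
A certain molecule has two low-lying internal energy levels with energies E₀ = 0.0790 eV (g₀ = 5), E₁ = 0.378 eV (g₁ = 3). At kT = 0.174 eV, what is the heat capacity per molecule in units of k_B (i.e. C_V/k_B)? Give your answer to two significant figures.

0.26

Eᵢ/kT = 0.4540, 2.172.
Z = Σ gᵢe^(−Eᵢ/kT) = 5·e^(−0.4540) + 3·e^(−2.172) = 3.175 + 0.3418 = 3.517.
⟨E⟩ = 0.1081 eV, ⟨E²⟩ = 0.01952 eV².
C_V/k_B = (⟨E²⟩ − ⟨E⟩²)/(kT)² = (0.01952 − 0.01169)/0.03028 = 0.26.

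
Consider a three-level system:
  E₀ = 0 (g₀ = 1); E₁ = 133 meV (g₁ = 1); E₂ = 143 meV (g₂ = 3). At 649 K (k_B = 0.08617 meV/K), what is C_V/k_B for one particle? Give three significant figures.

1.16

k_BT = 0.08617 × 649 K = 55.924 meV.
Eᵢ/kT = 0, 2.3782, 2.5570.
Z = Σ gᵢe^(−Eᵢ/kT) = 1·e^(−0) + 1·e^(−2.3782) + 3·e^(−2.5570) = 1.0000 + 0.092717 + 0.23261 = 1.3253.
⟨E⟩ = 34.403 meV, ⟨E²⟩ = 4826.6 meV².
C_V/k_B = (⟨E²⟩ − ⟨E⟩²)/(kT)² = (4826.6 − 1183.6)/3127.5 = 1.16.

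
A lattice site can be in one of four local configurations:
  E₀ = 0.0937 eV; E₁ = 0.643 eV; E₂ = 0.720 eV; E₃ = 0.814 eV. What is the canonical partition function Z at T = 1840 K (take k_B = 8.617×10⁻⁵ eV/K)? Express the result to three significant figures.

k_BT = 8.617×10⁻⁵ × 1840 K = 0.15855 eV.
Eᵢ/kT = 0.59098, 4.0555, 4.5412, 5.1340.
Z = Σ e^(−Eᵢ/kT) = e^(−0.59098) + e^(−4.0555) + e^(−4.5412) + e^(−5.1340) = 0.55378 + 0.017327 + 0.010661 + 0.0058929 = 0.58766.

Z = 0.588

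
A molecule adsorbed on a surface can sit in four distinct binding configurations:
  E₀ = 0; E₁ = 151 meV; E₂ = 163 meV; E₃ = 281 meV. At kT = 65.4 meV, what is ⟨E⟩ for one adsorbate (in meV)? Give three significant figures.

27.0 meV

Eᵢ/kT = 0, 2.3089, 2.4924, 4.2966.
Z = Σ e^(−Eᵢ/kT) = e^(−0) + e^(−2.3089) + e^(−2.4924) + e^(−4.2966) = 1.0000 + 0.099370 + 0.082711 + 0.013615 = 1.1957.
⟨E⟩ = Σ Eᵢ e^(−Eᵢ/kT) / Z = (0·1.0000 + 151·0.099370 + 163·0.082711 + 281·0.013615) / 1.1957 = 27.0 meV.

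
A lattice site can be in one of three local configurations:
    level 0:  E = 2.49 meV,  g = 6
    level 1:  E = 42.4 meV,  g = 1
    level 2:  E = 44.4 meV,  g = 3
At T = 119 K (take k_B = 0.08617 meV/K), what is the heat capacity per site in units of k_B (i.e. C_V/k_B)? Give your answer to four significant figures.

0.1873

k_BT = 0.08617 × 119 K = 10.2542 meV.
Eᵢ/kT = 0.242827, 4.13489, 4.32993.
Z = Σ gᵢe^(−Eᵢ/kT) = 6·e^(−0.242827) + 1·e^(−4.13489) + 3·e^(−4.32993) = 4.70644 + 0.0160044 + 0.0395054 = 4.76195.
⟨E⟩ = 2.97182 meV, ⟨E²⟩ = 28.5244 meV².
C_V/k_B = (⟨E²⟩ − ⟨E⟩²)/(kT)² = (28.5244 − 8.83171)/105.149 = 0.1873.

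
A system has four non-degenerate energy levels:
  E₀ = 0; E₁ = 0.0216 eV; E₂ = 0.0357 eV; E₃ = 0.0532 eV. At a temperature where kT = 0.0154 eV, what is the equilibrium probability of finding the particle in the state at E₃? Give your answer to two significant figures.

Eᵢ/kT = 0, 1.403, 2.318, 3.455.
Z = Σ e^(−Eᵢ/kT) = e^(−0) + e^(−1.403) + e^(−2.318) + e^(−3.455) = 1.000 + 0.2459 + 0.09847 + 0.03159 = 1.376.
P₃ = e^(−E₃/kT) / Z = 0.03159/1.376 = 0.023.

0.023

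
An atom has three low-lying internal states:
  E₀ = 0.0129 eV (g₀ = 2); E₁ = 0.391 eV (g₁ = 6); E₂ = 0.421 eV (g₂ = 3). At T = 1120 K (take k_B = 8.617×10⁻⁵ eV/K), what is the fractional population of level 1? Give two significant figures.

0.055

k_BT = 8.617×10⁻⁵ × 1120 K = 0.09651 eV.
Eᵢ/kT = 0.1337, 4.051, 4.362.
Z = Σ gᵢe^(−Eᵢ/kT) = 2·e^(−0.1337) + 6·e^(−4.051) + 3·e^(−4.362) = 1.750 + 0.1044 + 0.03826 = 1.893.
P₁ = g₁ e^(−E₁/kT) / Z = 0.1044/1.893 = 0.055.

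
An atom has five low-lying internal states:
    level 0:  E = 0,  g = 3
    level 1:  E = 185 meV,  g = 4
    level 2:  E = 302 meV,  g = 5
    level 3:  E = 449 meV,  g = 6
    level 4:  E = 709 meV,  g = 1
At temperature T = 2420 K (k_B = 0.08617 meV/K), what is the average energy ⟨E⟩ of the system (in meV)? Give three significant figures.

k_BT = 0.08617 × 2420 K = 208.53 meV.
Eᵢ/kT = 0, 0.88716, 1.4482, 2.1532, 3.4000.
Z = Σ gᵢe^(−Eᵢ/kT) = 3·e^(−0) + 4·e^(−0.88716) + 5·e^(−1.4482) + 6·e^(−2.1532) + 1·e^(−3.4000) = 3.0000 + 1.6473 + 1.1750 + 0.69667 + 0.033373 = 6.5523.
⟨E⟩ = Σ Eᵢ gᵢe^(−Eᵢ/kT) / Z = (0·3.0000 + 185·1.6473 + 302·1.1750 + 449·0.69667 + 709·0.033373) / 6.5523 = 152 meV.

152 meV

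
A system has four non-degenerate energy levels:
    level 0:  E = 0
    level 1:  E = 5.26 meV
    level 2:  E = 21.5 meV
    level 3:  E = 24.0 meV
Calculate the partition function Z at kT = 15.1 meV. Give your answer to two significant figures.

Z = 2.2

Eᵢ/kT = 0, 0.3483, 1.424, 1.589.
Z = Σ e^(−Eᵢ/kT) = e^(−0) + e^(−0.3483) + e^(−1.424) + e^(−1.589) = 1.000 + 0.7059 + 0.2407 + 0.2041 = 2.151.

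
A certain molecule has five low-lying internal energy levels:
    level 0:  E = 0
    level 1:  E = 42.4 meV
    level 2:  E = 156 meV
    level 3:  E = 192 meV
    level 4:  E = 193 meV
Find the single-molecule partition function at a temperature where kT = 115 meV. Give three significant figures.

Z = 2.32

Eᵢ/kT = 0, 0.36870, 1.3565, 1.6696, 1.6783.
Z = Σ e^(−Eᵢ/kT) = e^(−0) + e^(−0.36870) + e^(−1.3565) + e^(−1.6696) + e^(−1.6783) = 1.0000 + 0.69163 + 0.25756 + 0.18832 + 0.18669 = 2.3242.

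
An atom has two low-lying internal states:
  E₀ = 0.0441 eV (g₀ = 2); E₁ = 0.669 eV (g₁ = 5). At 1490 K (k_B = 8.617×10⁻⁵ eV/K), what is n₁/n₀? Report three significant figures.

k_BT = 8.617×10⁻⁵ × 1490 K = 0.12839 eV.
n₁/n₀ = (g₁/g₀) exp[−(E₁−E₀)/kT] = (5/2) × exp(−(0.6249 eV)/(0.12839 eV)) = (5/2) × exp(-4.8672) = 0.0192.

0.0192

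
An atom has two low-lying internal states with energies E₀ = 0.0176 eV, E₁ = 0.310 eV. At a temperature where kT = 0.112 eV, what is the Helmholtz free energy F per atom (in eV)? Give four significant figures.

Eᵢ/kT = 0.157143, 2.76786.
Z = Σ e^(−Eᵢ/kT) = e^(−0.157143) + e^(−2.76786) = 0.854582 + 0.0627962 = 0.917378.
F = −kT ln Z = −0.112 × ln(0.917378) = −0.112 × -0.0862357 = 0.009658 eV.

0.009658 eV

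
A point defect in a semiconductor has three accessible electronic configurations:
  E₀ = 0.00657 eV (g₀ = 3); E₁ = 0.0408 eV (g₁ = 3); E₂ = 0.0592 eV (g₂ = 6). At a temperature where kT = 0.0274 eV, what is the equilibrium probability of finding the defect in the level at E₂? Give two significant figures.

Eᵢ/kT = 0.2398, 1.489, 2.161.
Z = Σ gᵢe^(−Eᵢ/kT) = 3·e^(−0.2398) + 3·e^(−1.489) + 6·e^(−2.161) = 2.360 + 0.6768 + 0.6913 = 3.728.
P₂ = g₂ e^(−E₂/kT) / Z = 0.6913/3.728 = 0.19.

0.19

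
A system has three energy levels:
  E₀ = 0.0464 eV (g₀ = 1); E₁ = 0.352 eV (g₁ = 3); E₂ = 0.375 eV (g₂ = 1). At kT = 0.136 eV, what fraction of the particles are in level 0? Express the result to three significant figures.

Eᵢ/kT = 0.34118, 2.5882, 2.7574.
Z = Σ gᵢe^(−Eᵢ/kT) = 1·e^(−0.34118) + 3·e^(−2.5882) + 1·e^(−2.7574) = 0.71093 + 0.22547 + 0.063457 = 0.99986.
P₀ = g₀ e^(−E₀/kT) / Z = 0.71093/0.99986 = 0.711.

0.711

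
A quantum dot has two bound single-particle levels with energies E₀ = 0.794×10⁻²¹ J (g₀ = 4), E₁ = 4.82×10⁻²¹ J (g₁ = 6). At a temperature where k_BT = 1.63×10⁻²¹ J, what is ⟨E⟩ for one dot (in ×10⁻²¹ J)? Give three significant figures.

Eᵢ/kT = 0.48712, 2.9571.
Z = Σ gᵢe^(−Eᵢ/kT) = 4·e^(−0.48712) + 6·e^(−2.9571) = 2.4576 + 0.31182 = 2.7694.
⟨E⟩ = Σ Eᵢ gᵢe^(−Eᵢ/kT) / Z = (0.794·2.4576 + 4.82·0.31182) / 2.7694 = 1.25 ×10⁻²¹ J.

1.25 ×10⁻²¹ J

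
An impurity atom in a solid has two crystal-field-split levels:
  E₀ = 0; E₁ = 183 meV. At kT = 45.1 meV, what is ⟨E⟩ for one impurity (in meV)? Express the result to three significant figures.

3.11 meV

Eᵢ/kT = 0, 4.0576.
Z = Σ e^(−Eᵢ/kT) = e^(−0) + e^(−4.0576) = 1.0000 + 0.017290 = 1.0173.
⟨E⟩ = Σ Eᵢ e^(−Eᵢ/kT) / Z = (0·1.0000 + 183·0.017290) / 1.0173 = 3.11 meV.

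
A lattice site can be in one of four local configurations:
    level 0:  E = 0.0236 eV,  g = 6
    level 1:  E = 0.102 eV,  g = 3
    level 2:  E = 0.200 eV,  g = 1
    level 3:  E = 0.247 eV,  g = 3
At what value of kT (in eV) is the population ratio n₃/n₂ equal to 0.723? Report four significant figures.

0.03303 eV

n₃/n₂ = (g₃/g₂) exp[−(E₃−E₂)/kT] = 0.723.
⇒ (E₃−E₂)/kT = ln((3/1)/0.723) = ln(4.14938) = 1.42296.
kT = 0.047 eV / 1.42296 = 0.03303 eV.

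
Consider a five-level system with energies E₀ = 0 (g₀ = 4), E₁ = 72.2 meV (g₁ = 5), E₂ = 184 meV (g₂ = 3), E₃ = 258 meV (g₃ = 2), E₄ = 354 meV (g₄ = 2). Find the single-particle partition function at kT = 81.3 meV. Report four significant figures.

Z = 6.479

Eᵢ/kT = 0, 0.888069, 2.26322, 3.17343, 4.35424.
Z = Σ gᵢe^(−Eᵢ/kT) = 4·e^(−0) + 5·e^(−0.888069) + 3·e^(−2.26322) + 2·e^(−3.17343) + 2·e^(−4.35424) = 4.00000 + 2.05725 + 0.312045 + 0.0837195 + 0.0257044 = 6.47872.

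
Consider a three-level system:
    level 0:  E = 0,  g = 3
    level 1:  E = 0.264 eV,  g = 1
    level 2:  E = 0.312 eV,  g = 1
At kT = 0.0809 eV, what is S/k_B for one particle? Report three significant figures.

Eᵢ/kT = 0, 3.2633, 3.8566.
Z = Σ gᵢe^(−Eᵢ/kT) = 3·e^(−0) + 1·e^(−3.2633) + 1·e^(−3.8566) = 3.0000 + 0.038262 + 0.021140 = 3.0594.
⟨E⟩ = Σ EᵢPᵢ = 0.0054576 eV.
S/k_B = ln Z + ⟨E⟩/kT = ln(3.0594) + 0.0054576/0.0809 = 1.1182 + 0.067461 = 1.19.

1.19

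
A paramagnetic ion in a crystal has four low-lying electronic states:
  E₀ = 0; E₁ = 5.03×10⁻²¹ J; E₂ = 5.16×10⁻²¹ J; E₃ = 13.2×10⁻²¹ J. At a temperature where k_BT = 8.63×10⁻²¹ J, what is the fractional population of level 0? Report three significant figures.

Eᵢ/kT = 0, 0.58285, 0.59791, 1.5295.
Z = Σ e^(−Eᵢ/kT) = e^(−0) + e^(−0.58285) + e^(−0.59791) + e^(−1.5295) = 1.0000 + 0.55830 + 0.54996 + 0.21664 = 2.3249.
P₀ = e^(−E₀/kT) / Z = 1.0000/2.3249 = 0.430.

0.430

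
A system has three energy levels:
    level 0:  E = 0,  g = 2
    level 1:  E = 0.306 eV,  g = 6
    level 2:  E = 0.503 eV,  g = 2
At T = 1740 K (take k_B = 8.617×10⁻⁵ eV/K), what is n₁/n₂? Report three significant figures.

11.2

k_BT = 8.617×10⁻⁵ × 1740 K = 0.14994 eV.
n₁/n₂ = (g₁/g₂) exp[−(E₁−E₂)/kT] = (6/2) × exp(−(-0.197 eV)/(0.14994 eV)) = (6/2) × exp(1.3139) = 11.2.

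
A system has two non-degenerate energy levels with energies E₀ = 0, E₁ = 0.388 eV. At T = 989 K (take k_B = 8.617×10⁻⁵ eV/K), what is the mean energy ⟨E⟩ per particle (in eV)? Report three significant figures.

k_BT = 8.617×10⁻⁵ × 989 K = 0.085222 eV.
Eᵢ/kT = 0, 4.5528.
Z = Σ e^(−Eᵢ/kT) = e^(−0) + e^(−4.5528) = 1.0000 + 0.010538 = 1.0105.
⟨E⟩ = Σ Eᵢ e^(−Eᵢ/kT) / Z = (0·1.0000 + 0.388·0.010538) / 1.0105 = 0.00405 eV.

0.00405 eV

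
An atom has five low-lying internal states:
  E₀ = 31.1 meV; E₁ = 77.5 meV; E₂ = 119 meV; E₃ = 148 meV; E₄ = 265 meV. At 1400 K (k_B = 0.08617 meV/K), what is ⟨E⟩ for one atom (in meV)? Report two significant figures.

88 meV

k_BT = 0.08617 × 1400 K = 120.6 meV.
Eᵢ/kT = 0.2579, 0.6426, 0.9867, 1.227, 2.197.
Z = Σ e^(−Eᵢ/kT) = e^(−0.2579) + e^(−0.6426) + e^(−0.9867) + e^(−1.227) + e^(−2.197) = 0.7727 + 0.5259 + 0.3728 + 0.2932 + 0.1111 = 2.076.
⟨E⟩ = Σ Eᵢ e^(−Eᵢ/kT) / Z = (31.1·0.7727 + 77.5·0.5259 + 119·0.3728 + 148·0.2932 + 265·0.1111) / 2.076 = 88 meV.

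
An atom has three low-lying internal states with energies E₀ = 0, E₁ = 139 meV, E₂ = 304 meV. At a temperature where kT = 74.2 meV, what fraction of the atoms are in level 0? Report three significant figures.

Eᵢ/kT = 0, 1.8733, 4.0970.
Z = Σ e^(−Eᵢ/kT) = e^(−0) + e^(−1.8733) + e^(−4.0970) = 1.0000 + 0.15362 + 0.016622 = 1.1702.
P₀ = e^(−E₀/kT) / Z = 1.0000/1.1702 = 0.855.

0.855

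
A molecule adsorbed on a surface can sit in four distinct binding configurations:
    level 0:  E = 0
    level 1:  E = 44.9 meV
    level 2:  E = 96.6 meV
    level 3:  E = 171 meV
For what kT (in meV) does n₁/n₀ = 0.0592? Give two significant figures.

n₁/n₀ = exp[−(E₁−E₀)/kT] = 0.0592.
⇒ (E₁−E₀)/kT = ln(1/0.0592) = ln(16.89) = 2.827.
kT = 44.9 meV / 2.827 = 16 meV.

16 meV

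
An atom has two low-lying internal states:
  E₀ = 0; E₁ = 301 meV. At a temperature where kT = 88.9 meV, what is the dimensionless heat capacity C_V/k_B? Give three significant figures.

0.363

Eᵢ/kT = 0, 3.3858.
Z = Σ e^(−Eᵢ/kT) = e^(−0) + e^(−3.3858) = 1.0000 + 0.033851 = 1.0339.
⟨E⟩ = 9.8551 meV, ⟨E²⟩ = 2966.4 meV².
C_V/k_B = (⟨E²⟩ − ⟨E⟩²)/(kT)² = (2966.4 − 97.123)/7903.2 = 0.363.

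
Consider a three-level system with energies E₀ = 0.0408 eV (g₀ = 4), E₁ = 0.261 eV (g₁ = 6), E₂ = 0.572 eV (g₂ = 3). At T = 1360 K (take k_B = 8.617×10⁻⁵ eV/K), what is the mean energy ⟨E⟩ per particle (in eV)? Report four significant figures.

k_BT = 8.617×10⁻⁵ × 1360 K = 0.117191 eV.
Eᵢ/kT = 0.348150, 2.22713, 4.88092.
Z = Σ gᵢe^(−Eᵢ/kT) = 4·e^(−0.348150) + 6·e^(−2.22713) + 3·e^(−4.88092) = 2.82397 + 0.647025 + 0.0227701 = 3.49377.
⟨E⟩ = Σ Eᵢ gᵢe^(−Eᵢ/kT) / Z = (0.0408·2.82397 + 0.261·0.647025 + 0.572·0.0227701) / 3.49377 = 0.08504 eV.

0.08504 eV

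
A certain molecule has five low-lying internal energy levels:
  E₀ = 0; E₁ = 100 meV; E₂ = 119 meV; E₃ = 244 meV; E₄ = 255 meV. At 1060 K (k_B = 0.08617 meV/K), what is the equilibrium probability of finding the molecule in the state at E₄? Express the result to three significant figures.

k_BT = 0.08617 × 1060 K = 91.340 meV.
Eᵢ/kT = 0, 1.0948, 1.3028, 2.6713, 2.7918.
Z = Σ e^(−Eᵢ/kT) = e^(−0) + e^(−1.0948) + e^(−1.3028) + e^(−2.6713) + e^(−2.7918) = 1.0000 + 0.33461 + 0.27177 + 0.069162 + 0.061311 = 1.7369.
P₄ = e^(−E₄/kT) / Z = 0.061311/1.7369 = 0.0353.

0.0353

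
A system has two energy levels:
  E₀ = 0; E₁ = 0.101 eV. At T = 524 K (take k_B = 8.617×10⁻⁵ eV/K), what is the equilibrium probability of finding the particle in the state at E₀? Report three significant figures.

0.904

k_BT = 8.617×10⁻⁵ × 524 K = 0.045153 eV.
Eᵢ/kT = 0, 2.2368.
Z = Σ e^(−Eᵢ/kT) = e^(−0) + e^(−2.2368) = 1.0000 + 0.10680 = 1.1068.
P₀ = e^(−E₀/kT) / Z = 1.0000/1.1068 = 0.904.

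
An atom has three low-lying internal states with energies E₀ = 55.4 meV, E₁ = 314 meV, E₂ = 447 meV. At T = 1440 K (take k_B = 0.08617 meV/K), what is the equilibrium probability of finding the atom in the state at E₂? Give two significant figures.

k_BT = 0.08617 × 1440 K = 124.1 meV.
Eᵢ/kT = 0.4464, 2.530, 3.602.
Z = Σ e^(−Eᵢ/kT) = e^(−0.4464) + e^(−2.530) + e^(−3.602) = 0.6399 + 0.07966 + 0.02727 = 0.7468.
P₂ = e^(−E₂/kT) / Z = 0.02727/0.7468 = 0.037.

0.037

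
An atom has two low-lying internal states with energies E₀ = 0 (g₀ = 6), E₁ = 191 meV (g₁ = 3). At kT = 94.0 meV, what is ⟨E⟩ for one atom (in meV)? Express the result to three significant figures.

11.7 meV

Eᵢ/kT = 0, 2.0319.
Z = Σ gᵢe^(−Eᵢ/kT) = 6·e^(−0) + 3·e^(−2.0319) = 6.0000 + 0.39326 = 6.3933.
⟨E⟩ = Σ Eᵢ gᵢe^(−Eᵢ/kT) / Z = (0·6.0000 + 191·0.39326) / 6.3933 = 11.7 meV.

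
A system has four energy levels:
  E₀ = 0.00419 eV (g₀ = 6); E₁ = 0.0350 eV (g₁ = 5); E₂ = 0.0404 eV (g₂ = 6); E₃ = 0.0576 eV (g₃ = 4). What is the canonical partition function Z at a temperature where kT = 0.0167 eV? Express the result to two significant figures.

Eᵢ/kT = 0.2509, 2.096, 2.419, 3.449.
Z = Σ gᵢe^(−Eᵢ/kT) = 6·e^(−0.2509) + 5·e^(−2.096) + 6·e^(−2.419) + 4·e^(−3.449) = 4.669 + 0.6147 + 0.5341 + 0.1271 = 5.945.

Z = 5.9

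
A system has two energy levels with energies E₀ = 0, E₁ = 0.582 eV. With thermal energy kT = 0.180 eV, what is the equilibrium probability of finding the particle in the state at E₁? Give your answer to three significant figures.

0.0379

Eᵢ/kT = 0, 3.2333.
Z = Σ e^(−Eᵢ/kT) = e^(−0) + e^(−3.2333) = 1.0000 + 0.039427 = 1.0394.
P₁ = e^(−E₁/kT) / Z = 0.039427/1.0394 = 0.0379.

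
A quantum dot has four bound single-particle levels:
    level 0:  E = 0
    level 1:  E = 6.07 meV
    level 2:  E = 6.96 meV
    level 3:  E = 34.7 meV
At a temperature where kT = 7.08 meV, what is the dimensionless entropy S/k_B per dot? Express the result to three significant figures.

1.02

Eᵢ/kT = 0, 0.85734, 0.98305, 4.9011.
Z = Σ e^(−Eᵢ/kT) = e^(−0) + e^(−0.85734) + e^(−0.98305) + e^(−4.9011) = 1.0000 + 0.42429 + 0.37417 + 0.0074384 = 1.8059.
⟨E⟩ = Σ EᵢPᵢ = 3.0111 meV.
S/k_B = ln Z + ⟨E⟩/kT = ln(1.8059) + 3.0111/7.08 = 0.59106 + 0.42530 = 1.02.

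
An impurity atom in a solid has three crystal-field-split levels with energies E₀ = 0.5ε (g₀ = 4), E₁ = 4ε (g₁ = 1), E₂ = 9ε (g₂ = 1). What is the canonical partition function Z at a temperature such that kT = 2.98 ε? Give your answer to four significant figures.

Z = 3.692

Eᵢ/kT = 0.167785, 1.34228, 3.02013.
Z = Σ gᵢe^(−Eᵢ/kT) = 4·e^(−0.167785) + 1·e^(−1.34228) + 1·e^(−3.02013) = 3.38214 + 0.261249 + 0.0487949 = 3.69218.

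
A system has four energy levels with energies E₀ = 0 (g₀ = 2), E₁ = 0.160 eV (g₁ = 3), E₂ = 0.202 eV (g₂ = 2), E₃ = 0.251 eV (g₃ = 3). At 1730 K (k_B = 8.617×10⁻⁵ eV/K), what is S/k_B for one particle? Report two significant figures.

2.1

k_BT = 8.617×10⁻⁵ × 1730 K = 0.1491 eV.
Eᵢ/kT = 0, 1.073, 1.355, 1.683.
Z = Σ gᵢe^(−Eᵢ/kT) = 2·e^(−0) + 3·e^(−1.073) + 2·e^(−1.355) + 3·e^(−1.683) = 2.000 + 1.026 + 0.5159 + 0.5574 = 4.099.
⟨E⟩ = Σ EᵢPᵢ = 0.09960 eV.
S/k_B = ln Z + ⟨E⟩/kT = ln(4.099) + 0.09960/0.1491 = 1.411 + 0.6680 = 2.1.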